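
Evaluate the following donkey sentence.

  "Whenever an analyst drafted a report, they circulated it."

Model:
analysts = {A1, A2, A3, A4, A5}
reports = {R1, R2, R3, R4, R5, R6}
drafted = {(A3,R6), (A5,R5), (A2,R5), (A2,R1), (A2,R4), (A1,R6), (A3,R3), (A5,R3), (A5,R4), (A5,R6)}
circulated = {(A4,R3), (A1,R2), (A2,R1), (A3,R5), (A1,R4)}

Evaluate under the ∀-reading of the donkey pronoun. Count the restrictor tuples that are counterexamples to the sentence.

"it" takes "a report" as antecedent — a donkey pronoun bound across the clause boundary.
Strong reading: for every (a,r) with drafted(a,r), circulated(a,r).
Restrictor pairs: (A1,R6) ✗  (A2,R1) ✓  (A2,R4) ✗  (A2,R5) ✗  (A3,R3) ✗  (A3,R6) ✗  (A5,R3) ✗  (A5,R4) ✗  (A5,R5) ✗  (A5,R6) ✗
Counterexamples (restrictor pairs failing the scope): 9.

9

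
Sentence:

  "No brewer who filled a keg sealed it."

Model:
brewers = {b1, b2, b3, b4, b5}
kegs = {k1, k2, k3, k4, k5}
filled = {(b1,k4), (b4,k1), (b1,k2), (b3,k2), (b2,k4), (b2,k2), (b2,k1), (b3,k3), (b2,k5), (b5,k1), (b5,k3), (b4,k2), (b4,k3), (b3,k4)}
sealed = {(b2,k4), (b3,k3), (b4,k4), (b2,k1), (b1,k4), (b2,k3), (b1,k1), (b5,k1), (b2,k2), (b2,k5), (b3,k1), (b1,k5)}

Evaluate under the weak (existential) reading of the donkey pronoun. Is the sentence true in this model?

False

"it" takes "a keg" as antecedent — a donkey pronoun bound across the clause boundary.
Truth condition: for no (b,k) with filled(b,k) does sealed(b,k) hold.
Restrictor pairs — does the scope hold? (b1,k2):fails  (b1,k4):holds  (b2,k1):holds  (b2,k2):holds  (b2,k4):holds  (b2,k5):holds  (b3,k2):fails  (b3,k3):holds  (b3,k4):fails  (b4,k1):fails  (b4,k2):fails  (b4,k3):fails  (b5,k1):holds  (b5,k3):fails
Scope holds for 7 pair(s), so the sentence is false.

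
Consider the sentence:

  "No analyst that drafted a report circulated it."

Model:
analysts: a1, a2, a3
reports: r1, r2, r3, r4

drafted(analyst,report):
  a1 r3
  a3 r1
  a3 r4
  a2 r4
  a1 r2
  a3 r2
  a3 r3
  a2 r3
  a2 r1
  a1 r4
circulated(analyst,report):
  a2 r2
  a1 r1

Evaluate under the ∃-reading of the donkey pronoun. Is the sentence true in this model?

True

"it" takes "a report" as antecedent — a donkey pronoun bound across the clause boundary.
Truth condition: for no (a,r) with drafted(a,r) does circulated(a,r) hold.
Restrictor pairs — does the scope hold? (a1,r2):fails  (a1,r3):fails  (a1,r4):fails  (a2,r1):fails  (a2,r3):fails  (a2,r4):fails  (a3,r1):fails  (a3,r2):fails  (a3,r3):fails  (a3,r4):fails
Scope holds for no restrictor pair, so the sentence is true.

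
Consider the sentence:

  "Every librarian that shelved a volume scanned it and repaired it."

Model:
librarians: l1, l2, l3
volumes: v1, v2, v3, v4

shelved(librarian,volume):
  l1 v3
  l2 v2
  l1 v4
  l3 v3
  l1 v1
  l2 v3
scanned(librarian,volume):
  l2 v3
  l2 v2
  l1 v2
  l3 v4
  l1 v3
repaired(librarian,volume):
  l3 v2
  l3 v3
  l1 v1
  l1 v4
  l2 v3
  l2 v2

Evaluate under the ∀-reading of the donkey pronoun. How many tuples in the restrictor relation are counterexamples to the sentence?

4

"it" takes "a volume" as antecedent — a donkey pronoun bound across the clause boundary.
Strong reading: for every (l,v) with shelved(l,v), scanned(l,v) ∧ repaired(l,v).
Restrictor pairs: (l1,v1) ✗  (l1,v3) ✗  (l1,v4) ✗  (l2,v2) ✓  (l2,v3) ✓  (l3,v3) ✗
Counterexamples (restrictor pairs failing the scope): 4.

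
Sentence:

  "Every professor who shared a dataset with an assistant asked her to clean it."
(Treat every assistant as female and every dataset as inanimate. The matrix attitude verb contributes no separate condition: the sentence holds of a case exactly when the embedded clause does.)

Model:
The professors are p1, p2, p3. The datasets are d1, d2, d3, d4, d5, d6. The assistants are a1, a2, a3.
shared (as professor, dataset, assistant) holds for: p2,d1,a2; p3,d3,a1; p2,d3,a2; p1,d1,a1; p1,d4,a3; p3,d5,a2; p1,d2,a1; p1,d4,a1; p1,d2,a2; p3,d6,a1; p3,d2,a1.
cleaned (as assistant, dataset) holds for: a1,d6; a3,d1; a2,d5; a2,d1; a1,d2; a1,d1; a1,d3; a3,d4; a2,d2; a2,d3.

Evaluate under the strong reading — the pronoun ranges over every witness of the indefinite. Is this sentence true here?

"her" takes "an assistant" as antecedent and "it" takes "a dataset"; both are donkey pronouns co-varying with the restrictor.
Strong reading: for every (p,d,a) with shared(p,d,a), cleaned(a,d).
Restrictor triples: (p1,d1,a1)→cleaned(a1,d1) ✓  (p1,d2,a1)→cleaned(a1,d2) ✓  (p1,d2,a2)→cleaned(a2,d2) ✓  (p1,d4,a1)→cleaned(a1,d4) ✗  (p1,d4,a3)→cleaned(a3,d4) ✓  (p2,d1,a2)→cleaned(a2,d1) ✓  (p2,d3,a2)→cleaned(a2,d3) ✓  (p3,d2,a1)→cleaned(a1,d2) ✓  (p3,d3,a1)→cleaned(a1,d3) ✓  (p3,d5,a2)→cleaned(a2,d5) ✓  (p3,d6,a1)→cleaned(a1,d6) ✓
Counterexample: (p1,d4,a1) — cleaned(a1,d4) does not hold.

False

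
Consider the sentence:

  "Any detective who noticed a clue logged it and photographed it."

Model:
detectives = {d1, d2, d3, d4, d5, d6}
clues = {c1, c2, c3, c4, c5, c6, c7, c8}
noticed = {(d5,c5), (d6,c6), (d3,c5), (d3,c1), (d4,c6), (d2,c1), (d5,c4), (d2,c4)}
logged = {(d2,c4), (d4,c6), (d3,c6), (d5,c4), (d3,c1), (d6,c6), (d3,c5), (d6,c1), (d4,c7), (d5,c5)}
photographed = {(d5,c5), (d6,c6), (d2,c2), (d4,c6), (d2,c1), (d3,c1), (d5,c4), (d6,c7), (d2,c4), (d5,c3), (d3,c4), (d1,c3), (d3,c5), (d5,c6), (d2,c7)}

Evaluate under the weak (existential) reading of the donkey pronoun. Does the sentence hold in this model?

"it" takes "a clue" as antecedent — a donkey pronoun bound across the clause boundary.
Weak reading: every detective d with some noticed-clue has at least one noticed-clue c such that logged(d,c) ∧ photographed(d,c).
Per detective: d2:✓  d3:✓  d4:✓  d5:✓  d6:✓
Every detective in the restrictor has a witness.

True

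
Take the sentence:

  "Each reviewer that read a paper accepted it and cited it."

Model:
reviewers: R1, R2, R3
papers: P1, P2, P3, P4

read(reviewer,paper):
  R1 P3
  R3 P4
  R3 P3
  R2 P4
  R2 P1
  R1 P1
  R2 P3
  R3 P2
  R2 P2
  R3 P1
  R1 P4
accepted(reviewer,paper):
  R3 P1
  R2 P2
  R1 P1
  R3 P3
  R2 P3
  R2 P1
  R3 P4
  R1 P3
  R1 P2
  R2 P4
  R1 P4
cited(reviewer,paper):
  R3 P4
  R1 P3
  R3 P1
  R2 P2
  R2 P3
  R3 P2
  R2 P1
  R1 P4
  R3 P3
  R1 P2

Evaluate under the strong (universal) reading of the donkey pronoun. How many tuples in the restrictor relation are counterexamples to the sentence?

3

"it" takes "a paper" as antecedent — a donkey pronoun bound across the clause boundary.
Strong reading: for every (r,p) with read(r,p), accepted(r,p) ∧ cited(r,p).
Restrictor pairs: (R1,P1) ✗  (R1,P3) ✓  (R1,P4) ✓  (R2,P1) ✓  (R2,P2) ✓  (R2,P3) ✓  (R2,P4) ✗  (R3,P1) ✓  (R3,P2) ✗  (R3,P3) ✓  (R3,P4) ✓
Counterexamples (restrictor pairs failing the scope): 3.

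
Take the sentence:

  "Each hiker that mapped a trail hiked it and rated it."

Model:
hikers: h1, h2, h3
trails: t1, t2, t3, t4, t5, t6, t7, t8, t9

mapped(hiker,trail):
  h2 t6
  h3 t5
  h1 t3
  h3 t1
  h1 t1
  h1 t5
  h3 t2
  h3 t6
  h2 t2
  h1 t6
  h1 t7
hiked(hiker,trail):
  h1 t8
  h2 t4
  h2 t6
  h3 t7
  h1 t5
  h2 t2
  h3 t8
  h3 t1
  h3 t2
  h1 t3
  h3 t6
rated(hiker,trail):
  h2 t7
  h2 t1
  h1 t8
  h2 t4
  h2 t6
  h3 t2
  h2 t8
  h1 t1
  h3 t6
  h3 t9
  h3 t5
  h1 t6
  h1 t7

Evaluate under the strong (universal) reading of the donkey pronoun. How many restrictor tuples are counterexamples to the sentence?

"it" takes "a trail" as antecedent — a donkey pronoun bound across the clause boundary.
Strong reading: for every (h,t) with mapped(h,t), hiked(h,t) ∧ rated(h,t).
Restrictor pairs: (h1,t1) ✗  (h1,t3) ✗  (h1,t5) ✗  (h1,t6) ✗  (h1,t7) ✗  (h2,t2) ✗  (h2,t6) ✓  (h3,t1) ✗  (h3,t2) ✓  (h3,t5) ✗  (h3,t6) ✓
Counterexamples (restrictor pairs failing the scope): 8.

8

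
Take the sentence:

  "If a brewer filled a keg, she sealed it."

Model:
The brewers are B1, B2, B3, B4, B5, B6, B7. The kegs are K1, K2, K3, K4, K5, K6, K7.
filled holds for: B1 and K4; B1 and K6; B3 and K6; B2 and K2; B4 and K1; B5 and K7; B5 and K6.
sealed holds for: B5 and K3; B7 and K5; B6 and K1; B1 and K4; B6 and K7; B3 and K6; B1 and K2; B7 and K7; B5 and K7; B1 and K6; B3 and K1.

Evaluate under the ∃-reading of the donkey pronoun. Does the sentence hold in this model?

"it" takes "a keg" as antecedent — a donkey pronoun bound across the clause boundary.
Weak reading: every brewer b with some filled-keg has at least one filled-keg k such that sealed(b,k).
Per brewer: B1:✓  B2:✗  B3:✓  B4:✗  B5:✓
B2 has no witness among its filled-kegs.

False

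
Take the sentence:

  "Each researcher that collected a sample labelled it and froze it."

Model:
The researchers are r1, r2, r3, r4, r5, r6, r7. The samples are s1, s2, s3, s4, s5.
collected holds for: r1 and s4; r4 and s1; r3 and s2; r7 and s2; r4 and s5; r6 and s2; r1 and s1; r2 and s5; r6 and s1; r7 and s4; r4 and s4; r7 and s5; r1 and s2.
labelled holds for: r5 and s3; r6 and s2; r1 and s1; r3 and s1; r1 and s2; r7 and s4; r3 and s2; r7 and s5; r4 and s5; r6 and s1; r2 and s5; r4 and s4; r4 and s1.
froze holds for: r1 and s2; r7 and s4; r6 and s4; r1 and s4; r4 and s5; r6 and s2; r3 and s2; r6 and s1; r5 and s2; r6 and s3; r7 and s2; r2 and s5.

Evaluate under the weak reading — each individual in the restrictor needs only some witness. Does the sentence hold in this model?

"it" takes "a sample" as antecedent — a donkey pronoun bound across the clause boundary.
Weak reading: every researcher r with some collected-sample has at least one collected-sample s such that labelled(r,s) ∧ froze(r,s).
Per researcher: r1:✓  r2:✓  r3:✓  r4:✓  r6:✓  r7:✓
Every researcher in the restrictor has a witness.

True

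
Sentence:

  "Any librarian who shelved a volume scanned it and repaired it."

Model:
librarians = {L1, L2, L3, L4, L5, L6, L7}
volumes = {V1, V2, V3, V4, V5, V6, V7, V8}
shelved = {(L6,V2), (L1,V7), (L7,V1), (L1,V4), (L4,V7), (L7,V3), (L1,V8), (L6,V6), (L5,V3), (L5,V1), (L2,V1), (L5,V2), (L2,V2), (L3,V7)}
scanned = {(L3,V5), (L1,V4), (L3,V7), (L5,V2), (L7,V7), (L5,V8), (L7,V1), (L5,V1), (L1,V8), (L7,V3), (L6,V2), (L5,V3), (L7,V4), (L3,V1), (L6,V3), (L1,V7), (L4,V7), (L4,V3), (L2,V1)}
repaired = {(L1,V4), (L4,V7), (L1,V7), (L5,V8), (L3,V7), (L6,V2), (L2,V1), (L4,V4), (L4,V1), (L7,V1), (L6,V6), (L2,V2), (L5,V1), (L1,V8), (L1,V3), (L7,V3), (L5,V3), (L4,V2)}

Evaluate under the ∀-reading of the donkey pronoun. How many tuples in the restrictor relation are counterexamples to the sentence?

"it" takes "a volume" as antecedent — a donkey pronoun bound across the clause boundary.
Strong reading: for every (l,v) with shelved(l,v), scanned(l,v) ∧ repaired(l,v).
Restrictor pairs: (L1,V4) ✓  (L1,V7) ✓  (L1,V8) ✓  (L2,V1) ✓  (L2,V2) ✗  (L3,V7) ✓  (L4,V7) ✓  (L5,V1) ✓  (L5,V2) ✗  (L5,V3) ✓  (L6,V2) ✓  (L6,V6) ✗  (L7,V1) ✓  (L7,V3) ✓
Counterexamples (restrictor pairs failing the scope): 3.

3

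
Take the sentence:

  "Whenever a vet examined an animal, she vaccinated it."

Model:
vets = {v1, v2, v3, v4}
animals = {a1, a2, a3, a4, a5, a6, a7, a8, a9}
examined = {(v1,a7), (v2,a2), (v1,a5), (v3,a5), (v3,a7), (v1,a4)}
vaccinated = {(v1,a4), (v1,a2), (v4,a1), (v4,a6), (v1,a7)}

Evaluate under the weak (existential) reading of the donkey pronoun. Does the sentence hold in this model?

False

"it" takes "an animal" as antecedent — a donkey pronoun bound across the clause boundary.
Weak reading: every vet v with some examined-animal has at least one examined-animal a such that vaccinated(v,a).
Per vet: v1:✓  v2:✗  v3:✗
v2 has no witness among its examined-animals.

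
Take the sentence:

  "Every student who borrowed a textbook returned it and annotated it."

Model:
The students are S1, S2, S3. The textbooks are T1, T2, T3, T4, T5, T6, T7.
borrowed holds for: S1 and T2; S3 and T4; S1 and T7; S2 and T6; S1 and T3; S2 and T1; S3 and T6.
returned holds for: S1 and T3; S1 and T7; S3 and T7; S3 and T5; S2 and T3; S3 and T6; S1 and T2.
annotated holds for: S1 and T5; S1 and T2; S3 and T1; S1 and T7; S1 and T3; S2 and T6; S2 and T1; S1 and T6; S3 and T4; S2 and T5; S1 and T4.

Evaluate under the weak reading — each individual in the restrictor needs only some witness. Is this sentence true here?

False

"it" takes "a textbook" as antecedent — a donkey pronoun bound across the clause boundary.
Weak reading: every student s with some borrowed-textbook has at least one borrowed-textbook t such that returned(s,t) ∧ annotated(s,t).
Per student: S1:✓  S2:✗  S3:✗
S2 has no witness among its borrowed-textbooks.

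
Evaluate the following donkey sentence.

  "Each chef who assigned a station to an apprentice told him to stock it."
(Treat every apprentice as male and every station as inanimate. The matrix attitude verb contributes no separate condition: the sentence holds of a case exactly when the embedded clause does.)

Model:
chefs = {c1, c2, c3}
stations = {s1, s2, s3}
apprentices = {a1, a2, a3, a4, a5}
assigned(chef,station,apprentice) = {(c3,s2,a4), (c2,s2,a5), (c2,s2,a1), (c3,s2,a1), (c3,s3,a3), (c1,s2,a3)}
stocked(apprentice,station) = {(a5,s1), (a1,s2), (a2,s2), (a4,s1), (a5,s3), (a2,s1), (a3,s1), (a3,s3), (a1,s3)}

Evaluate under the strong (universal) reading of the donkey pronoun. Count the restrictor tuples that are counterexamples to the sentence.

3

"him" takes "an apprentice" as antecedent and "it" takes "a station"; both are donkey pronouns co-varying with the restrictor.
Strong reading: for every (c,s,a) with assigned(c,s,a), stocked(a,s).
Restrictor triples: (c1,s2,a3)→stocked(a3,s2) ✗  (c2,s2,a1)→stocked(a1,s2) ✓  (c2,s2,a5)→stocked(a5,s2) ✗  (c3,s2,a1)→stocked(a1,s2) ✓  (c3,s2,a4)→stocked(a4,s2) ✗  (c3,s3,a3)→stocked(a3,s3) ✓
Counterexamples (restrictor triples failing the scope): 3.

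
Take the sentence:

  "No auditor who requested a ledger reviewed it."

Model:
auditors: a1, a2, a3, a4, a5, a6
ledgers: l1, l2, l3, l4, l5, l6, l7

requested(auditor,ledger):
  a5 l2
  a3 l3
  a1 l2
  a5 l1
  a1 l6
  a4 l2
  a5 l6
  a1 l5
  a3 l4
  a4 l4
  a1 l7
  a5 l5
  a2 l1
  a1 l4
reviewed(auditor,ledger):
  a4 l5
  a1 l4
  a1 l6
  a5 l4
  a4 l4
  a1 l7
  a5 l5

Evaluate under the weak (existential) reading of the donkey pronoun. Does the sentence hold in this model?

False

"it" takes "a ledger" as antecedent — a donkey pronoun bound across the clause boundary.
Truth condition: for no (a,l) with requested(a,l) does reviewed(a,l) hold.
Restrictor pairs — does the scope hold? (a1,l2):fails  (a1,l4):holds  (a1,l5):fails  (a1,l6):holds  (a1,l7):holds  (a2,l1):fails  (a3,l3):fails  (a3,l4):fails  (a4,l2):fails  (a4,l4):holds  (a5,l1):fails  (a5,l2):fails  (a5,l5):holds  (a5,l6):fails
Scope holds for 5 pair(s), so the sentence is false.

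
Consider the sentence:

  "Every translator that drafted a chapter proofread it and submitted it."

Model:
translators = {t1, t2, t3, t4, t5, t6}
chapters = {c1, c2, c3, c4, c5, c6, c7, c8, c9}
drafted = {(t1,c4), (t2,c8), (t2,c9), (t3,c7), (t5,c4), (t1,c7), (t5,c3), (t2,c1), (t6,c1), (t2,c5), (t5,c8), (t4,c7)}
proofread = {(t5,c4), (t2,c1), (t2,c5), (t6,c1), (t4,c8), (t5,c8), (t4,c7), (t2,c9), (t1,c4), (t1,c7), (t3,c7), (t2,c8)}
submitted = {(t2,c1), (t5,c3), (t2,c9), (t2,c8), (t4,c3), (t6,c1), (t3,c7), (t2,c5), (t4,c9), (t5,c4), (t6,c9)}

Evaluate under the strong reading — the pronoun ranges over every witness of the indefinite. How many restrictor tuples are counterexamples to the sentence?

5

"it" takes "a chapter" as antecedent — a donkey pronoun bound across the clause boundary.
Strong reading: for every (t,c) with drafted(t,c), proofread(t,c) ∧ submitted(t,c).
Restrictor pairs: (t1,c4) ✗  (t1,c7) ✗  (t2,c1) ✓  (t2,c5) ✓  (t2,c8) ✓  (t2,c9) ✓  (t3,c7) ✓  (t4,c7) ✗  (t5,c3) ✗  (t5,c4) ✓  (t5,c8) ✗  (t6,c1) ✓
Counterexamples (restrictor pairs failing the scope): 5.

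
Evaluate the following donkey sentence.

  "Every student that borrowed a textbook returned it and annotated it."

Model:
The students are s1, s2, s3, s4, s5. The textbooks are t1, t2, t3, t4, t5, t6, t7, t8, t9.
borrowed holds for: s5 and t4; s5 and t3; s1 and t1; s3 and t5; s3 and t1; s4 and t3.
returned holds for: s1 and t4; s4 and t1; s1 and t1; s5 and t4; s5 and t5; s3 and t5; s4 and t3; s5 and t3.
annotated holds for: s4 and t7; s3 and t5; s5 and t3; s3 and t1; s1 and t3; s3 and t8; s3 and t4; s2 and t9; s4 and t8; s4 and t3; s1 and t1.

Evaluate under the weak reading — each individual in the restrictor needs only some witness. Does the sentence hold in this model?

"it" takes "a textbook" as antecedent — a donkey pronoun bound across the clause boundary.
Weak reading: every student s with some borrowed-textbook has at least one borrowed-textbook t such that returned(s,t) ∧ annotated(s,t).
Per student: s1:✓  s3:✓  s4:✓  s5:✓
Every student in the restrictor has a witness.

True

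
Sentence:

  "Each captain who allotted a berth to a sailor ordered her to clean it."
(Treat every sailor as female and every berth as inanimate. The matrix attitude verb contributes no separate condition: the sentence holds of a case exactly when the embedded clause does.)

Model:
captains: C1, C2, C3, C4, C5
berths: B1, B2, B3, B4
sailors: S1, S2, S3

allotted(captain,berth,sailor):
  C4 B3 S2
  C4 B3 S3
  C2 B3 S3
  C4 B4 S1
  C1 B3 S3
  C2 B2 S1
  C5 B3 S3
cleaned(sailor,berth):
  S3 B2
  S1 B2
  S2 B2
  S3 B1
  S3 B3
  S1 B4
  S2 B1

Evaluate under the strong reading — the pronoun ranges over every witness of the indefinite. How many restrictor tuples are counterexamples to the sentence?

"her" takes "a sailor" as antecedent and "it" takes "a berth"; both are donkey pronouns co-varying with the restrictor.
Strong reading: for every (c,b,s) with allotted(c,b,s), cleaned(s,b).
Restrictor triples: (C1,B3,S3)→cleaned(S3,B3) ✓  (C2,B2,S1)→cleaned(S1,B2) ✓  (C2,B3,S3)→cleaned(S3,B3) ✓  (C4,B3,S2)→cleaned(S2,B3) ✗  (C4,B3,S3)→cleaned(S3,B3) ✓  (C4,B4,S1)→cleaned(S1,B4) ✓  (C5,B3,S3)→cleaned(S3,B3) ✓
Counterexamples (restrictor triples failing the scope): 1.

1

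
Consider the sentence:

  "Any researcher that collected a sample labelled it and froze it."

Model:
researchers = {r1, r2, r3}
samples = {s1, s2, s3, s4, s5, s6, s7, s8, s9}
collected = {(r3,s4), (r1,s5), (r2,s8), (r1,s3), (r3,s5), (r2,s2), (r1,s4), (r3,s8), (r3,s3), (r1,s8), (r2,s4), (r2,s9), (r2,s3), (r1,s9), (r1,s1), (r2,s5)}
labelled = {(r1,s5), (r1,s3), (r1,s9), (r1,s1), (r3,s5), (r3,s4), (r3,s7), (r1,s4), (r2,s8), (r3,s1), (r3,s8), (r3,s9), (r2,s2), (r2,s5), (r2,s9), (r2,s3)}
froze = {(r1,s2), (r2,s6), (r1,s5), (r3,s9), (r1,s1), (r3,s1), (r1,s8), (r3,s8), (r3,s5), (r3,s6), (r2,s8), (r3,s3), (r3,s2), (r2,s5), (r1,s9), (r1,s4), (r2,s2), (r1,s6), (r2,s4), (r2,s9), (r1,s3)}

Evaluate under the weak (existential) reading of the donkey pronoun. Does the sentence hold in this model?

True

"it" takes "a sample" as antecedent — a donkey pronoun bound across the clause boundary.
Weak reading: every researcher r with some collected-sample has at least one collected-sample s such that labelled(r,s) ∧ froze(r,s).
Per researcher: r1:✓  r2:✓  r3:✓
Every researcher in the restrictor has a witness.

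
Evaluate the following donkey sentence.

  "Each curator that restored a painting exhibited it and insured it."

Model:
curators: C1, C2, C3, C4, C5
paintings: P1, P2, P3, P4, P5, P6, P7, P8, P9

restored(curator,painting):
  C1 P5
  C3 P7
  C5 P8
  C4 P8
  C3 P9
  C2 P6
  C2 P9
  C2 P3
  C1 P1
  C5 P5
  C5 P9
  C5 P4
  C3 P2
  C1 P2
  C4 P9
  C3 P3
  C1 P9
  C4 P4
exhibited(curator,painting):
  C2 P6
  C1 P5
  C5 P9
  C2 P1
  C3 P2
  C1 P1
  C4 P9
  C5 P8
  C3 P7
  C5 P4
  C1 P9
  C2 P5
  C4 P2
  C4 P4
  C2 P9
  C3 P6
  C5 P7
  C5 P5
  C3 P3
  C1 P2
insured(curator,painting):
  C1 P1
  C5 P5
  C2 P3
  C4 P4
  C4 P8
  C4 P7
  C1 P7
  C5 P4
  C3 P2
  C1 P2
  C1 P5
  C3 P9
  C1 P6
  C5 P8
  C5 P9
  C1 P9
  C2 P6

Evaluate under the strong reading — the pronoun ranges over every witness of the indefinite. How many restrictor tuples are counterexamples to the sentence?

"it" takes "a painting" as antecedent — a donkey pronoun bound across the clause boundary.
Strong reading: for every (c,p) with restored(c,p), exhibited(c,p) ∧ insured(c,p).
Restrictor pairs: (C1,P1) ✓  (C1,P2) ✓  (C1,P5) ✓  (C1,P9) ✓  (C2,P3) ✗  (C2,P6) ✓  (C2,P9) ✗  (C3,P2) ✓  (C3,P3) ✗  (C3,P7) ✗  (C3,P9) ✗  (C4,P4) ✓  (C4,P8) ✗  (C4,P9) ✗  (C5,P4) ✓  (C5,P5) ✓  (C5,P8) ✓  (C5,P9) ✓
Counterexamples (restrictor pairs failing the scope): 7.

7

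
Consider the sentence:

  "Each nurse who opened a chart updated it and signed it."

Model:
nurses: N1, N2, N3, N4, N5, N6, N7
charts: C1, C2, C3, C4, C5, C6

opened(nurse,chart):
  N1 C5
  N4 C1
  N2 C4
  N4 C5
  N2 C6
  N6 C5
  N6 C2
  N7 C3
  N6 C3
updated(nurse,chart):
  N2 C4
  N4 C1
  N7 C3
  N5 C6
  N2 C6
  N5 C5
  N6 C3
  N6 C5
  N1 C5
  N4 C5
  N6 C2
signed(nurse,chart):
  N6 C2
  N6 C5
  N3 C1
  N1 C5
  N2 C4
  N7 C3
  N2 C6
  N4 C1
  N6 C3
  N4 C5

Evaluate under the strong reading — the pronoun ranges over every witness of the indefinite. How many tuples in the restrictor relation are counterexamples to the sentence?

0

"it" takes "a chart" as antecedent — a donkey pronoun bound across the clause boundary.
Strong reading: for every (n,c) with opened(n,c), updated(n,c) ∧ signed(n,c).
Restrictor pairs: (N1,C5) ✓  (N2,C4) ✓  (N2,C6) ✓  (N4,C1) ✓  (N4,C5) ✓  (N6,C2) ✓  (N6,C3) ✓  (N6,C5) ✓  (N7,C3) ✓
Counterexamples (restrictor pairs failing the scope): 0.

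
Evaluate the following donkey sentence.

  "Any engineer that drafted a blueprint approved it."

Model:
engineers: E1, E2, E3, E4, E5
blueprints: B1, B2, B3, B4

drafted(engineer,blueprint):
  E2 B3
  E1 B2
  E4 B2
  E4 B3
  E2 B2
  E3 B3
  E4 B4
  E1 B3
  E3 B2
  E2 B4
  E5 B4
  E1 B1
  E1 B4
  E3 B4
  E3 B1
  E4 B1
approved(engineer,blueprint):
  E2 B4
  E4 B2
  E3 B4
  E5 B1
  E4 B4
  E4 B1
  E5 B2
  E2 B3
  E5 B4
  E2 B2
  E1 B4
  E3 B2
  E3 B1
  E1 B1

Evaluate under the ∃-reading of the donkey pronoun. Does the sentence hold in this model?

"it" takes "a blueprint" as antecedent — a donkey pronoun bound across the clause boundary.
Weak reading: every engineer e with some drafted-blueprint has at least one drafted-blueprint b such that approved(e,b).
Per engineer: E1:✓  E2:✓  E3:✓  E4:✓  E5:✓
Every engineer in the restrictor has a witness.

True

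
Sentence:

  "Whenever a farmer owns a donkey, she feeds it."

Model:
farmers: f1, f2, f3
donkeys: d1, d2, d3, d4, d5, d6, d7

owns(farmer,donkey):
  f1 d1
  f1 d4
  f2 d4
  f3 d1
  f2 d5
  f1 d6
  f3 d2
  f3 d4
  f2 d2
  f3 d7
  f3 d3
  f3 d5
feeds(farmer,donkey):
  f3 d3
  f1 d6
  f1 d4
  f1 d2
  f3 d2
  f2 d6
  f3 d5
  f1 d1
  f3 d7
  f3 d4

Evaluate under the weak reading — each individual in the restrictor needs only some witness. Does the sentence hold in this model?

"it" takes "a donkey" as antecedent — a donkey pronoun bound across the clause boundary.
Weak reading: every farmer f with some owns-donkey has at least one owns-donkey d such that feeds(f,d).
Per farmer: f1:✓  f2:✗  f3:✓
f2 has no witness among its owns-donkeys.

False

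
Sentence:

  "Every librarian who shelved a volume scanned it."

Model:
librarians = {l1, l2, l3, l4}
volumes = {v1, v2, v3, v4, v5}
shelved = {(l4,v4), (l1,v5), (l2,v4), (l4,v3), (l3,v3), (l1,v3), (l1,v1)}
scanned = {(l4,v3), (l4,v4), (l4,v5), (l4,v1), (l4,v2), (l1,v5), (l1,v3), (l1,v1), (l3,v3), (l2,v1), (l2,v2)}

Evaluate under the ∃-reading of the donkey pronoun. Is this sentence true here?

False

"it" takes "a volume" as antecedent — a donkey pronoun bound across the clause boundary.
Weak reading: every librarian l with some shelved-volume has at least one shelved-volume v such that scanned(l,v).
Per librarian: l1:✓  l2:✗  l3:✓  l4:✓
l2 has no witness among its shelved-volumes.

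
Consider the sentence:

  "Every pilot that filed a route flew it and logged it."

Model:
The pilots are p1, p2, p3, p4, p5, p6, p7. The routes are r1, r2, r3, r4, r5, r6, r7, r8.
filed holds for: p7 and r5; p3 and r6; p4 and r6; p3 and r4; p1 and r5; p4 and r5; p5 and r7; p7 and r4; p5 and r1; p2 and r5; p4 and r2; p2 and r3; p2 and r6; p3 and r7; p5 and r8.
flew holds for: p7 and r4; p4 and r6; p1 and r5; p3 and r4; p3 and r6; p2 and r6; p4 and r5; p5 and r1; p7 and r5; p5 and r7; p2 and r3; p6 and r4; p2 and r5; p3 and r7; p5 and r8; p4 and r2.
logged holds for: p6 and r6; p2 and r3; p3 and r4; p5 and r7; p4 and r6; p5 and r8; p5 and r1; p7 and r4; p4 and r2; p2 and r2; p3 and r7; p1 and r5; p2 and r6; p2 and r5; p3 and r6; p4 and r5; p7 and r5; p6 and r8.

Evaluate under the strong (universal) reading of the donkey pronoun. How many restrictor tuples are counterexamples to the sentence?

0

"it" takes "a route" as antecedent — a donkey pronoun bound across the clause boundary.
Strong reading: for every (p,r) with filed(p,r), flew(p,r) ∧ logged(p,r).
Restrictor pairs: (p1,r5) ✓  (p2,r3) ✓  (p2,r5) ✓  (p2,r6) ✓  (p3,r4) ✓  (p3,r6) ✓  (p3,r7) ✓  (p4,r2) ✓  (p4,r5) ✓  (p4,r6) ✓  (p5,r1) ✓  (p5,r7) ✓  (p5,r8) ✓  (p7,r4) ✓  (p7,r5) ✓
Counterexamples (restrictor pairs failing the scope): 0.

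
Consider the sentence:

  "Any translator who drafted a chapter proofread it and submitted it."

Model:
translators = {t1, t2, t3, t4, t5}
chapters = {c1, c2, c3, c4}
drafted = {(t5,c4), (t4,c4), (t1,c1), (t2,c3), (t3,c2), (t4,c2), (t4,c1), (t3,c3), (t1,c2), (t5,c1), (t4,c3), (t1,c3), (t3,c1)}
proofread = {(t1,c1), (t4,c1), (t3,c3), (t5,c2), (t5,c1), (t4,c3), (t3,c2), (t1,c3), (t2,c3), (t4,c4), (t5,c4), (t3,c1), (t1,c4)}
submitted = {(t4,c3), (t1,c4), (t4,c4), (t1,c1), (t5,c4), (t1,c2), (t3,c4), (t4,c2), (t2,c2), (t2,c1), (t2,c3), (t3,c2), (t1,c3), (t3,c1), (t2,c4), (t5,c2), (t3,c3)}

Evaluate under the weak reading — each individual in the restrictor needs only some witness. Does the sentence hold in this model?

True

"it" takes "a chapter" as antecedent — a donkey pronoun bound across the clause boundary.
Weak reading: every translator t with some drafted-chapter has at least one drafted-chapter c such that proofread(t,c) ∧ submitted(t,c).
Per translator: t1:✓  t2:✓  t3:✓  t4:✓  t5:✓
Every translator in the restrictor has a witness.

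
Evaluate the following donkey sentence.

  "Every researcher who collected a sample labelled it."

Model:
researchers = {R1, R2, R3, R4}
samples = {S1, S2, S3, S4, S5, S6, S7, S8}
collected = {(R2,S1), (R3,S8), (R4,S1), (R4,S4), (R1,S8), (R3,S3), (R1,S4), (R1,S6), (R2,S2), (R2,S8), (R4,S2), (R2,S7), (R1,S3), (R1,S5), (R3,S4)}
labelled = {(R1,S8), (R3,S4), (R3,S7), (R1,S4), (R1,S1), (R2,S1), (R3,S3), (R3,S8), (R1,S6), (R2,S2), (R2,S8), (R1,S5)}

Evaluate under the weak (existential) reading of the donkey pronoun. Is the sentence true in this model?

"it" takes "a sample" as antecedent — a donkey pronoun bound across the clause boundary.
Weak reading: every researcher r with some collected-sample has at least one collected-sample s such that labelled(r,s).
Per researcher: R1:✓  R2:✓  R3:✓  R4:✗
R4 has no witness among its collected-samples.

False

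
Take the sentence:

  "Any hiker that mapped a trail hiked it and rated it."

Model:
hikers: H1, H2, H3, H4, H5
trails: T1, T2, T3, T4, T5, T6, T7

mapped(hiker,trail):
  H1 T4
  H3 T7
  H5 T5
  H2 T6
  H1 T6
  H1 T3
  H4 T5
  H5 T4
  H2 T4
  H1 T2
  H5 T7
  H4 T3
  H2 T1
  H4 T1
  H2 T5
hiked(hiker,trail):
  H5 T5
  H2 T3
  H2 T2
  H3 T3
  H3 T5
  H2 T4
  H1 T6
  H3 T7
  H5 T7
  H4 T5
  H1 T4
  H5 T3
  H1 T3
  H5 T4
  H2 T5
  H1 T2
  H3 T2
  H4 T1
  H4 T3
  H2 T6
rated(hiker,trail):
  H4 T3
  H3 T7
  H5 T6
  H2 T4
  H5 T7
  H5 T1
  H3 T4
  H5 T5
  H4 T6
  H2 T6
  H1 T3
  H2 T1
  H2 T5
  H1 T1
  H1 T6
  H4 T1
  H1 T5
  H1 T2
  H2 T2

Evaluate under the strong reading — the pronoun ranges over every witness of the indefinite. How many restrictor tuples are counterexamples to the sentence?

"it" takes "a trail" as antecedent — a donkey pronoun bound across the clause boundary.
Strong reading: for every (h,t) with mapped(h,t), hiked(h,t) ∧ rated(h,t).
Restrictor pairs: (H1,T2) ✓  (H1,T3) ✓  (H1,T4) ✗  (H1,T6) ✓  (H2,T1) ✗  (H2,T4) ✓  (H2,T5) ✓  (H2,T6) ✓  (H3,T7) ✓  (H4,T1) ✓  (H4,T3) ✓  (H4,T5) ✗  (H5,T4) ✗  (H5,T5) ✓  (H5,T7) ✓
Counterexamples (restrictor pairs failing the scope): 4.

4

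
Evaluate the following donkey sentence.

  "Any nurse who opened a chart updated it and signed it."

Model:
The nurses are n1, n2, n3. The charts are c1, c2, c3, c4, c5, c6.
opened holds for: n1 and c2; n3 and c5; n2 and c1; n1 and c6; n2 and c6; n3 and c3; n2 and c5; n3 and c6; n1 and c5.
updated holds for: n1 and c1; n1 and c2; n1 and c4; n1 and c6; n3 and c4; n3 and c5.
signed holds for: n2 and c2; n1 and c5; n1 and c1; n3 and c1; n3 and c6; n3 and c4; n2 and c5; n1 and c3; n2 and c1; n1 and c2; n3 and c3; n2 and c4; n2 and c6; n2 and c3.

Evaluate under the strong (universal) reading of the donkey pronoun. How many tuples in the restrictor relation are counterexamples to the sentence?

8

"it" takes "a chart" as antecedent — a donkey pronoun bound across the clause boundary.
Strong reading: for every (n,c) with opened(n,c), updated(n,c) ∧ signed(n,c).
Restrictor pairs: (n1,c2) ✓  (n1,c5) ✗  (n1,c6) ✗  (n2,c1) ✗  (n2,c5) ✗  (n2,c6) ✗  (n3,c3) ✗  (n3,c5) ✗  (n3,c6) ✗
Counterexamples (restrictor pairs failing the scope): 8.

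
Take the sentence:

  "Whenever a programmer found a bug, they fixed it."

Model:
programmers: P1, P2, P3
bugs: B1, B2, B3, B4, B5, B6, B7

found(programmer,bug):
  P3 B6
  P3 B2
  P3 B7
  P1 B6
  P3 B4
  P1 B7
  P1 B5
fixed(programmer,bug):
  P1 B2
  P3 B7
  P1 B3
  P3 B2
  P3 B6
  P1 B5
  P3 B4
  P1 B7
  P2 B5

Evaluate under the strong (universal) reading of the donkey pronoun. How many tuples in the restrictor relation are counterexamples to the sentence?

1

"it" takes "a bug" as antecedent — a donkey pronoun bound across the clause boundary.
Strong reading: for every (p,b) with found(p,b), fixed(p,b).
Restrictor pairs: (P1,B5) ✓  (P1,B6) ✗  (P1,B7) ✓  (P3,B2) ✓  (P3,B4) ✓  (P3,B6) ✓  (P3,B7) ✓
Counterexamples (restrictor pairs failing the scope): 1.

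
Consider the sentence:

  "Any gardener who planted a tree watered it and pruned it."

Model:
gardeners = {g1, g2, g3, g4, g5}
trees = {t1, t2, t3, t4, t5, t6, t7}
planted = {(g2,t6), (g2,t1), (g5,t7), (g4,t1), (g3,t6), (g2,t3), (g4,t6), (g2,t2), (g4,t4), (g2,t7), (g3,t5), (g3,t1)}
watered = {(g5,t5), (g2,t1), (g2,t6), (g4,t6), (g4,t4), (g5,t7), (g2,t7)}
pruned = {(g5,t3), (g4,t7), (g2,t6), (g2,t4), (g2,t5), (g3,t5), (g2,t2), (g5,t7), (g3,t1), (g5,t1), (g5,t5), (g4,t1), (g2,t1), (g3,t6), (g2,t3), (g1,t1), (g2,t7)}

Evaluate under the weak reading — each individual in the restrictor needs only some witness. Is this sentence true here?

"it" takes "a tree" as antecedent — a donkey pronoun bound across the clause boundary.
Weak reading: every gardener g with some planted-tree has at least one planted-tree t such that watered(g,t) ∧ pruned(g,t).
Per gardener: g2:✓  g3:✗  g4:✗  g5:✓
g3 has no witness among its planted-trees.

False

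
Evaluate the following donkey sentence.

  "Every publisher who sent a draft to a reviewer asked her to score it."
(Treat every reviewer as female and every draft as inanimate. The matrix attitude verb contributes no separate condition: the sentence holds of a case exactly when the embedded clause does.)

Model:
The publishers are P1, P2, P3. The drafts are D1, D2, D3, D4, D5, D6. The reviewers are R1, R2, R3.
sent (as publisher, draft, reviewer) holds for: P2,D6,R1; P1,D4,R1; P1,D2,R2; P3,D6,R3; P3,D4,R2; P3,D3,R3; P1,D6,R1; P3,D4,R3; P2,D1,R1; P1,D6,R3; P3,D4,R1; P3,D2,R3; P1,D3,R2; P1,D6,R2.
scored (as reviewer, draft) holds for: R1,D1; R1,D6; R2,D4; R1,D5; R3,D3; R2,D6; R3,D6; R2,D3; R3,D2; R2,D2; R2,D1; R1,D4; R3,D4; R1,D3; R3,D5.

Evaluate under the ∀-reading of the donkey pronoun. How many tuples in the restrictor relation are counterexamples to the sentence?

"her" takes "a reviewer" as antecedent and "it" takes "a draft"; both are donkey pronouns co-varying with the restrictor.
Strong reading: for every (p,d,r) with sent(p,d,r), scored(r,d).
Restrictor triples: (P1,D2,R2)→scored(R2,D2) ✓  (P1,D3,R2)→scored(R2,D3) ✓  (P1,D4,R1)→scored(R1,D4) ✓  (P1,D6,R1)→scored(R1,D6) ✓  (P1,D6,R2)→scored(R2,D6) ✓  (P1,D6,R3)→scored(R3,D6) ✓  (P2,D1,R1)→scored(R1,D1) ✓  (P2,D6,R1)→scored(R1,D6) ✓  (P3,D2,R3)→scored(R3,D2) ✓  (P3,D3,R3)→scored(R3,D3) ✓  (P3,D4,R1)→scored(R1,D4) ✓  (P3,D4,R2)→scored(R2,D4) ✓  (P3,D4,R3)→scored(R3,D4) ✓  (P3,D6,R3)→scored(R3,D6) ✓
Counterexamples (restrictor triples failing the scope): 0.

0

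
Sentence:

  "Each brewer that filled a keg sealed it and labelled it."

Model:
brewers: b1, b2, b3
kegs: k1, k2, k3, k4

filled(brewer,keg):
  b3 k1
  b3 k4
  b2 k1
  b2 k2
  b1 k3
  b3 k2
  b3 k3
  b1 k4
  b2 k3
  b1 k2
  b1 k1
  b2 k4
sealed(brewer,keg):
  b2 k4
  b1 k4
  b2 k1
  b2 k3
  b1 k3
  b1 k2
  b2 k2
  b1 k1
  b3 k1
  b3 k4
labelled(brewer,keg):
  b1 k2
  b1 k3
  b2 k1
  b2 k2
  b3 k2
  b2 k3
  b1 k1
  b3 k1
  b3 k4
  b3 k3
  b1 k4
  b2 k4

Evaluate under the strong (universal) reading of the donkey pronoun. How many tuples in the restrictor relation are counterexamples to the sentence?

"it" takes "a keg" as antecedent — a donkey pronoun bound across the clause boundary.
Strong reading: for every (b,k) with filled(b,k), sealed(b,k) ∧ labelled(b,k).
Restrictor pairs: (b1,k1) ✓  (b1,k2) ✓  (b1,k3) ✓  (b1,k4) ✓  (b2,k1) ✓  (b2,k2) ✓  (b2,k3) ✓  (b2,k4) ✓  (b3,k1) ✓  (b3,k2) ✗  (b3,k3) ✗  (b3,k4) ✓
Counterexamples (restrictor pairs failing the scope): 2.

2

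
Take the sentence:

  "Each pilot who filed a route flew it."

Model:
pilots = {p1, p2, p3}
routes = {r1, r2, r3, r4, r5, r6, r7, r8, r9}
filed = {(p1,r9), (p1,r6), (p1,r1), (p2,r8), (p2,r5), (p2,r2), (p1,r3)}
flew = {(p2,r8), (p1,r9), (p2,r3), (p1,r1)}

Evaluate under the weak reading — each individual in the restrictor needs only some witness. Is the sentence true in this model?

"it" takes "a route" as antecedent — a donkey pronoun bound across the clause boundary.
Weak reading: every pilot p with some filed-route has at least one filed-route r such that flew(p,r).
Per pilot: p1:✓  p2:✓
Every pilot in the restrictor has a witness.

True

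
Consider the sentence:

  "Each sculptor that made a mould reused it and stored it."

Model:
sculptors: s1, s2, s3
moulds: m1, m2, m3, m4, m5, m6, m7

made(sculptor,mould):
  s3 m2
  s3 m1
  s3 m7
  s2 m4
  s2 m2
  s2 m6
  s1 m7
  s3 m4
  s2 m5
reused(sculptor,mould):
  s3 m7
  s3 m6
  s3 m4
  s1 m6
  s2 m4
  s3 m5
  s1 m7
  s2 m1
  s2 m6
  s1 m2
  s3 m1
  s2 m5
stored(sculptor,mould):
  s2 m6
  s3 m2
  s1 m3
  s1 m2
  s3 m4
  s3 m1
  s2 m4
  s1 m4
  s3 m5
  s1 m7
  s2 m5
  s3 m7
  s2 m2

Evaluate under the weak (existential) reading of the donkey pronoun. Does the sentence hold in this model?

"it" takes "a mould" as antecedent — a donkey pronoun bound across the clause boundary.
Weak reading: every sculptor s with some made-mould has at least one made-mould m such that reused(s,m) ∧ stored(s,m).
Per sculptor: s1:✓  s2:✓  s3:✓
Every sculptor in the restrictor has a witness.

True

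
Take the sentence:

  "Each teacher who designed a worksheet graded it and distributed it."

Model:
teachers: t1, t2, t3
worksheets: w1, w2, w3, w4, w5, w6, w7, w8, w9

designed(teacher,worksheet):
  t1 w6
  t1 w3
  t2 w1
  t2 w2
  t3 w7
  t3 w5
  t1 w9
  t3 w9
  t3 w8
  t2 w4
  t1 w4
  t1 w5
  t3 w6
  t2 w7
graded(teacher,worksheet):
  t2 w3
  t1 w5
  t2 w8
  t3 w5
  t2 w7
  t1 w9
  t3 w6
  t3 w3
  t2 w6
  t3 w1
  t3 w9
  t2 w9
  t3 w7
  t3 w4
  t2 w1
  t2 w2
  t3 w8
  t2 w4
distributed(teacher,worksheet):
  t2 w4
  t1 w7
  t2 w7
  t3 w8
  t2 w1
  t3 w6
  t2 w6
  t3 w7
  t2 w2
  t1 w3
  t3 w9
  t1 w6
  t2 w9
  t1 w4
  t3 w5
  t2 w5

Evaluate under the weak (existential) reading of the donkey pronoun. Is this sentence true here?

"it" takes "a worksheet" as antecedent — a donkey pronoun bound across the clause boundary.
Weak reading: every teacher t with some designed-worksheet has at least one designed-worksheet w such that graded(t,w) ∧ distributed(t,w).
Per teacher: t1:✗  t2:✓  t3:✓
t1 has no witness among its designed-worksheets.

False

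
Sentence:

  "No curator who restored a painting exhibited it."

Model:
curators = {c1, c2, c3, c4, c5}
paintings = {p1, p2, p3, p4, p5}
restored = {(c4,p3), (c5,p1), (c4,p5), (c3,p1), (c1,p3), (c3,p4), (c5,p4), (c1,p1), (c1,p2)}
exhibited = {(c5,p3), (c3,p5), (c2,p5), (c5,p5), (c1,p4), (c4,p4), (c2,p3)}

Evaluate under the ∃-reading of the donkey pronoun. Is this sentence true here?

True

"it" takes "a painting" as antecedent — a donkey pronoun bound across the clause boundary.
Truth condition: for no (c,p) with restored(c,p) does exhibited(c,p) hold.
Restrictor pairs — does the scope hold? (c1,p1):fails  (c1,p2):fails  (c1,p3):fails  (c3,p1):fails  (c3,p4):fails  (c4,p3):fails  (c4,p5):fails  (c5,p1):fails  (c5,p4):fails
Scope holds for no restrictor pair, so the sentence is true.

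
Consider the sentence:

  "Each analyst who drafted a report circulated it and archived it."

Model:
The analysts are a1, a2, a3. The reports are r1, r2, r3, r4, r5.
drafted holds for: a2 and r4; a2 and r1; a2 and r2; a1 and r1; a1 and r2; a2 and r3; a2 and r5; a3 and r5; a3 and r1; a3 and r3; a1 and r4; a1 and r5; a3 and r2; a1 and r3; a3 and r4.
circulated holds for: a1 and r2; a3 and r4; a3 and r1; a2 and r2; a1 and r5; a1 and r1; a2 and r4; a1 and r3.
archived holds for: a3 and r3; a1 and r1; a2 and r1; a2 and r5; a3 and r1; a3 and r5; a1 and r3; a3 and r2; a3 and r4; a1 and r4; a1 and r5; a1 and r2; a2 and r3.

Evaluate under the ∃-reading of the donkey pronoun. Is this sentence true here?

False

"it" takes "a report" as antecedent — a donkey pronoun bound across the clause boundary.
Weak reading: every analyst a with some drafted-report has at least one drafted-report r such that circulated(a,r) ∧ archived(a,r).
Per analyst: a1:✓  a2:✗  a3:✓
a2 has no witness among its drafted-reports.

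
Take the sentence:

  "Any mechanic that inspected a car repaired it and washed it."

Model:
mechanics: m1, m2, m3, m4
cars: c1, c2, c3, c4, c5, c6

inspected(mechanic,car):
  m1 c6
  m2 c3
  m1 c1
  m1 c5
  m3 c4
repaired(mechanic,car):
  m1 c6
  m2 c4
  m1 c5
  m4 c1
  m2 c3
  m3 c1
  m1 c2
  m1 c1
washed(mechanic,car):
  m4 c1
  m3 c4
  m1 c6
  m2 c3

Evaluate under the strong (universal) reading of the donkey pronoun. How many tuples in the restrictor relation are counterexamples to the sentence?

3

"it" takes "a car" as antecedent — a donkey pronoun bound across the clause boundary.
Strong reading: for every (m,c) with inspected(m,c), repaired(m,c) ∧ washed(m,c).
Restrictor pairs: (m1,c1) ✗  (m1,c5) ✗  (m1,c6) ✓  (m2,c3) ✓  (m3,c4) ✗
Counterexamples (restrictor pairs failing the scope): 3.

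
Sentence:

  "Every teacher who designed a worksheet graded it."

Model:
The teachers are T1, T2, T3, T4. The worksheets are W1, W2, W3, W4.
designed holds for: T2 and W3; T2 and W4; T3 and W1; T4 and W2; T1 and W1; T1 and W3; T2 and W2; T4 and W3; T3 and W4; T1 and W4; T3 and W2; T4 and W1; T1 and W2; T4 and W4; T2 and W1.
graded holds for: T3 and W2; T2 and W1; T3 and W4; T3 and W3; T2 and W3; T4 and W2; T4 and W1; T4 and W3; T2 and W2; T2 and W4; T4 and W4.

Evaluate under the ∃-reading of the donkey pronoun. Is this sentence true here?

"it" takes "a worksheet" as antecedent — a donkey pronoun bound across the clause boundary.
Weak reading: every teacher t with some designed-worksheet has at least one designed-worksheet w such that graded(t,w).
Per teacher: T1:✗  T2:✓  T3:✓  T4:✓
T1 has no witness among its designed-worksheets.

False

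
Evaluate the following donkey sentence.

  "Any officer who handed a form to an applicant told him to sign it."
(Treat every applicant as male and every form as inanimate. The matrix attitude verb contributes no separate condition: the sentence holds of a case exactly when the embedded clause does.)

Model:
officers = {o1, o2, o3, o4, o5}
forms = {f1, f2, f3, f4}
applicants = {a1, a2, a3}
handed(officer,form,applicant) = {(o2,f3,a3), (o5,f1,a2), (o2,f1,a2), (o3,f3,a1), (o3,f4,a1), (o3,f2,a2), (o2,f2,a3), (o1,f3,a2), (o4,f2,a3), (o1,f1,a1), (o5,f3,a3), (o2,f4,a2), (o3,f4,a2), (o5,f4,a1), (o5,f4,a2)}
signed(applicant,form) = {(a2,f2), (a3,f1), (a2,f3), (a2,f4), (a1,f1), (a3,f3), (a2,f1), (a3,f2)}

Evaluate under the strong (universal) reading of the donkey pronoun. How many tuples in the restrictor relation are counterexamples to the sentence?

"him" takes "an applicant" as antecedent and "it" takes "a form"; both are donkey pronouns co-varying with the restrictor.
Strong reading: for every (o,f,a) with handed(o,f,a), signed(a,f).
Restrictor triples: (o1,f1,a1)→signed(a1,f1) ✓  (o1,f3,a2)→signed(a2,f3) ✓  (o2,f1,a2)→signed(a2,f1) ✓  (o2,f2,a3)→signed(a3,f2) ✓  (o2,f3,a3)→signed(a3,f3) ✓  (o2,f4,a2)→signed(a2,f4) ✓  (o3,f2,a2)→signed(a2,f2) ✓  (o3,f3,a1)→signed(a1,f3) ✗  (o3,f4,a1)→signed(a1,f4) ✗  (o3,f4,a2)→signed(a2,f4) ✓  (o4,f2,a3)→signed(a3,f2) ✓  (o5,f1,a2)→signed(a2,f1) ✓  (o5,f3,a3)→signed(a3,f3) ✓  (o5,f4,a1)→signed(a1,f4) ✗  (o5,f4,a2)→signed(a2,f4) ✓
Counterexamples (restrictor triples failing the scope): 3.

3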